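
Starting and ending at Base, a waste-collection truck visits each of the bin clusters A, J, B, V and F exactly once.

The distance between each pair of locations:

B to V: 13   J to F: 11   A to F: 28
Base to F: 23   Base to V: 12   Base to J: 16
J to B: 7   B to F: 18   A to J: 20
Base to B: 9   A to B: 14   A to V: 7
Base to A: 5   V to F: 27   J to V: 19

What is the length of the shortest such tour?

There are 60 distinct closed tours to check (reversals are equivalent).
Base-A-J-B-V-F-Base: 5+20+7+13+27+23 = 95
Base-A-J-B-F-V-Base: 5+20+7+18+27+12 = 89
Base-A-J-V-B-F-Base: 5+20+19+13+18+23 = 98
Base-A-J-V-F-B-Base: 5+20+19+27+18+9 = 98
Base-A-J-F-B-V-Base: 5+20+11+18+13+12 = 79
Base-A-J-F-V-B-Base: 5+20+11+27+13+9 = 85
Base-A-B-J-V-F-Base: 5+14+7+19+27+23 = 95
Base-A-B-J-F-V-Base: 5+14+7+11+27+12 = 76
Base-A-B-V-J-F-Base: 5+14+13+19+11+23 = 85
Base-A-B-V-F-J-Base: 5+14+13+27+11+16 = 86
Base-A-B-F-J-V-Base: 5+14+18+11+19+12 = 79
Base-A-B-F-V-J-Base: 5+14+18+27+19+16 = 99
Base-A-V-J-B-F-Base: 5+7+19+7+18+23 = 79
Base-A-V-J-F-B-Base: 5+7+19+11+18+9 = 69
… (46 more)
Base-A-V-B-J-F-Base: 5+7+13+7+11+23 = 66  ← best
The minimum is 66.
One optimal route: Base → A → V → B → J → F → Base (or its reverse).

Minimum total distance: 66.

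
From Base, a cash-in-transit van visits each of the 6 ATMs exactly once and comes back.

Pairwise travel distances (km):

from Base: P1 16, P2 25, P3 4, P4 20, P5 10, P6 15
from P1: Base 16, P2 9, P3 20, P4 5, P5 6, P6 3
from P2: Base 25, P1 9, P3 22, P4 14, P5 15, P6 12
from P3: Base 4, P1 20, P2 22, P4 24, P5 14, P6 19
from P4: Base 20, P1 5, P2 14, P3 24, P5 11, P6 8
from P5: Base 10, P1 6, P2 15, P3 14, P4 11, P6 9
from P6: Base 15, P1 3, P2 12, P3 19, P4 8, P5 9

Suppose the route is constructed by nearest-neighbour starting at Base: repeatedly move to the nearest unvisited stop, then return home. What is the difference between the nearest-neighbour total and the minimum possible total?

Base: P3=4, P5=10, P6=15, P1=16, P4=20, P2=25 ⇒ P3
P3: P5=14, P6=19, P1=20, P2=22, P4=24 ⇒ P5
P5: P1=6, P6=9, P4=11, P2=15 ⇒ P1
P1: P6=3, P4=5, P2=9 ⇒ P6
P6: P4=8, P2=12 ⇒ P4
P4: P2=14 ⇒ P2
NN route Base → P3 → P5 → P1 → P6 → P4 → P2 → Base costs 74.
Optimal: Base → P3 → P2 → P1 → P4 → P6 → P5 → Base costs 67 (by enumerating all 360 distinct tours).
Excess = 74 − 67 = 7.

The nearest-neighbour route is 7 km longer than optimal.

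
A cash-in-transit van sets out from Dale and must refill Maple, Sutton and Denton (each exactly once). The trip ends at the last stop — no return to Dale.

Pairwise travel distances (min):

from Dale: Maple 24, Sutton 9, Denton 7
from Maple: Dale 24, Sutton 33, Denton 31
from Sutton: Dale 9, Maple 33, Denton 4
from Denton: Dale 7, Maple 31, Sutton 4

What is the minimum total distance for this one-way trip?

There are 3! = 6 possible orderings.
Dale - Maple - Sutton - Denton: 24+33+4 = 61
Dale - Maple - Denton - Sutton: 24+31+4 = 59
Dale - Sutton - Maple - Denton: 9+33+31 = 73
Dale - Sutton - Denton - Maple: 9+4+31 = 44
Dale - Denton - Maple - Sutton: 7+31+33 = 71
Dale - Denton - Sutton - Maple: 7+4+33 = 44
The minimum is 44.
One shortest path: Dale → Sutton → Denton → Maple.

Minimum one-way distance = 44 min.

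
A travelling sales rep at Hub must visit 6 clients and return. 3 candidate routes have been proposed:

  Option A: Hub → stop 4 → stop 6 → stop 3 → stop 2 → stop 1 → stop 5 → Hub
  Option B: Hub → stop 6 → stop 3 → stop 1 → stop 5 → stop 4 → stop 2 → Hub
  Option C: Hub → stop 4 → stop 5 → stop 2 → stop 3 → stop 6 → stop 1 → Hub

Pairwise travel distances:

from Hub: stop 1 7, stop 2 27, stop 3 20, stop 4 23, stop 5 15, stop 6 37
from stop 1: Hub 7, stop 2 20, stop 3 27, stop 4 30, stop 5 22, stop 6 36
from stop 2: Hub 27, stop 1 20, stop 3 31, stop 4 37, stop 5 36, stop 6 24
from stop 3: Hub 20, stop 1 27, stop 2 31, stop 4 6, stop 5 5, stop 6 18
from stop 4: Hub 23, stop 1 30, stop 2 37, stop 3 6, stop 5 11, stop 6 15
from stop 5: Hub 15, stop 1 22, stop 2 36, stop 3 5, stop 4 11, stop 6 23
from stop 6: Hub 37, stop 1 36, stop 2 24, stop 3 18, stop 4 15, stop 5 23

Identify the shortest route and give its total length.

Option A: 23 + 15 + 18 + 31 + 20 + 22 + 15 = 144
Option B: 37 + 18 + 27 + 22 + 11 + 37 + 27 = 179
Option C: 23 + 11 + 36 + 31 + 18 + 36 + 7 = 162

144 — Option A is the shortest.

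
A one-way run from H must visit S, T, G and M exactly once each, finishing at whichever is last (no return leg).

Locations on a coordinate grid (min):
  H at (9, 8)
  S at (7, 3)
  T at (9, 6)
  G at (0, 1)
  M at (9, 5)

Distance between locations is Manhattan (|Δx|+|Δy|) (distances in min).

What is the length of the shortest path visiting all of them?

There are 4! = 24 possible orderings.
H → S → T → G → M: 7+5+14+13 = 39
H → S → T → M → G: 7+5+1+13 = 26
H → S → G → T → M: 7+9+14+1 = 31
H → S → G → M → T: 7+9+13+1 = 30
H → S → M → T → G: 7+4+1+14 = 26
H → S → M → G → T: 7+4+13+14 = 38
H → T → S → G → M: 2+5+9+13 = 29
H → T → S → M → G: 2+5+4+13 = 24
H → T → G → S → M: 2+14+9+4 = 29
H → T → G → M → S: 2+14+13+4 = 33
H → T → M → S → G: 2+1+4+9 = 16
H → T → M → G → S: 2+1+13+9 = 25
H → G → S → T → M: 16+9+5+1 = 31
H → G → S → M → T: 16+9+4+1 = 30
… (10 more)
The minimum is 16.
One shortest path: H → T → M → S → G.

Shortest open route: 16 min.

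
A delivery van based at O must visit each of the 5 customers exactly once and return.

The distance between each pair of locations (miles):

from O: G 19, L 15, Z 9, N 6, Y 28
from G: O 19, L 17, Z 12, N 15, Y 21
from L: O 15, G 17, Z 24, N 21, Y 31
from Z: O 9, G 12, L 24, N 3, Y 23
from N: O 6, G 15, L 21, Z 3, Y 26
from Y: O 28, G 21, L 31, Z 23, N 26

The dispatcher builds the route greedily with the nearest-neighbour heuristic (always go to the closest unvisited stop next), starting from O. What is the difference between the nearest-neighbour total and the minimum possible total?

The nearest-neighbour route is 12 miles longer than optimal.

From O: N=6, Z=9, L=15, G=19, Y=28 → choose N (6).
From N: Z=3, G=15, L=21, Y=26 → choose Z (3).
From Z: G=12, Y=23, L=24 → choose G (12).
From G: L=17, Y=21 → choose L (17).
From L: Y=31 → choose Y (31).
NN route O → N → Z → G → L → Y → O costs 97.
Optimal: O → L → G → Y → Z → N → O costs 85 (by enumerating all 60 distinct tours).
Excess = 97 − 85 = 12.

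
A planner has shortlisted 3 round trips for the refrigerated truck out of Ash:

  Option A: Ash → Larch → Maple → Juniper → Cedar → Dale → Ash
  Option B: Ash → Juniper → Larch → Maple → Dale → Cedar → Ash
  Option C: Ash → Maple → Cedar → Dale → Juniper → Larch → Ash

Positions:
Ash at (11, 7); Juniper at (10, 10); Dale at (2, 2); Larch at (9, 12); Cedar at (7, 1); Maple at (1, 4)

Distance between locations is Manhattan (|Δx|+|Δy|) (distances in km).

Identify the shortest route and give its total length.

Shortest is Option B, total 42 km.

Option A: 7 + 16 + 15 + 12 + 6 + 14 = 70
Option B: 4 + 3 + 16 + 3 + 6 + 10 = 42
Option C: 13 + 9 + 6 + 16 + 3 + 7 = 54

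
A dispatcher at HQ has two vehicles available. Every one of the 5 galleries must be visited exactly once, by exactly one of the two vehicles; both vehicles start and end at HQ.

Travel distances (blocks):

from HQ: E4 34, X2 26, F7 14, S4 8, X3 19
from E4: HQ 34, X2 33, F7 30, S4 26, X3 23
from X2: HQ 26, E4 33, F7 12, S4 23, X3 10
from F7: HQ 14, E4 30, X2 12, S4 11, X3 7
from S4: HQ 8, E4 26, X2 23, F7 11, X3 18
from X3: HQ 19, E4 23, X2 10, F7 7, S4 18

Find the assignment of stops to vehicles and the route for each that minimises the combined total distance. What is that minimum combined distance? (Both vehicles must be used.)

Minimum combined distance: 109 blocks.

There are 2^4 − 1 = 15 ways to divide the 5 stops into two non-empty groups. For each, the best each vehicle can do is its own shortest tour through its group:
  {E4} + {X2, F7, S4, X3}: 68 + 60 = 128
  {X2} + {E4, F7, S4, X3}: 52 + 78 = 130
  {E4, X2} + {F7, S4, X3}: 93 + 45 = 138
  {F7} + {E4, X2, S4, X3}: 28 + 93 = 121
  {E4, F7} + {X2, S4, X3}: 78 + 60 = 138
  {X2, F7} + {E4, S4, X3}: 52 + 76 = 128
  … (15 splits in total)
  {S4} + {E4, X2, F7, X3}: 16 + 93 = 109  ← best
Best: vehicle 1 HQ → S4 → HQ = 16; vehicle 2 HQ → E4 → X3 → X2 → F7 → HQ = 93; combined 109.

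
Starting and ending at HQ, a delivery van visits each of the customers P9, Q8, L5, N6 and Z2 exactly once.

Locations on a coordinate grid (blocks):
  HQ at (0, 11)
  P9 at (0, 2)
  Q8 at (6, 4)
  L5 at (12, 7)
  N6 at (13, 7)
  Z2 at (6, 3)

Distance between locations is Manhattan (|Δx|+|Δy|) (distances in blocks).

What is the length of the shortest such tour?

HQ-P9-Q8-L5-N6-Z2-HQ: 9+8+9+1+11+14 = 52
HQ-P9-Q8-L5-Z2-N6-HQ: 9+8+9+10+11+17 = 64
HQ-P9-Q8-N6-L5-Z2-HQ: 9+8+10+1+10+14 = 52
HQ-P9-Q8-N6-Z2-L5-HQ: 9+8+10+11+10+16 = 64
HQ-P9-Q8-Z2-L5-N6-HQ: 9+8+1+10+1+17 = 46
HQ-P9-Q8-Z2-N6-L5-HQ: 9+8+1+11+1+16 = 46
HQ-P9-L5-Q8-N6-Z2-HQ: 9+17+9+10+11+14 = 70
HQ-P9-L5-Q8-Z2-N6-HQ: 9+17+9+1+11+17 = 64
HQ-P9-L5-N6-Q8-Z2-HQ: 9+17+1+10+1+14 = 52
HQ-P9-L5-N6-Z2-Q8-HQ: 9+17+1+11+1+13 = 52
HQ-P9-L5-Z2-Q8-N6-HQ: 9+17+10+1+10+17 = 64
HQ-P9-L5-Z2-N6-Q8-HQ: 9+17+10+11+10+13 = 70
HQ-P9-N6-Q8-L5-Z2-HQ: 9+18+10+9+10+14 = 70
HQ-P9-N6-Q8-Z2-L5-HQ: 9+18+10+1+10+16 = 64
… (46 more)
HQ-P9-Z2-Q8-L5-N6-HQ: 9+7+1+9+1+17 = 44  ← best
The minimum is 44.
One optimal route: HQ → P9 → Z2 → Q8 → L5 → N6 → HQ (or its reverse).

Minimum total distance: 44 blocks.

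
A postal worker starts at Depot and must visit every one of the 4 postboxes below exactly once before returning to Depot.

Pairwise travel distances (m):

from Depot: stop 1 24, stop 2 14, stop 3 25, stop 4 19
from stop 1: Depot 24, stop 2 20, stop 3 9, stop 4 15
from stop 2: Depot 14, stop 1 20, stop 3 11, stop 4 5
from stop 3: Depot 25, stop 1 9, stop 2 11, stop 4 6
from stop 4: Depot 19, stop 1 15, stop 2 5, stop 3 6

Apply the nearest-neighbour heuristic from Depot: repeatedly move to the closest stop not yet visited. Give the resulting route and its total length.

From Depot: distances to unvisited — stop 2=14, stop 4=19, stop 1=24, stop 3=25. Nearest is stop 2 (14).
From stop 2: distances to unvisited — stop 4=5, stop 3=11, stop 1=20. Nearest is stop 4 (5).
From stop 4: distances to unvisited — stop 3=6, stop 1=15. Nearest is stop 3 (6).
From stop 3: distances to unvisited — stop 1=9. Nearest is stop 1 (9).
Return stop 1→Depot: 24.
Total = 14 + 5 + 6 + 9 + 24 = 58.

58 m along Depot → stop 2 → stop 4 → stop 3 → stop 1 → Depot.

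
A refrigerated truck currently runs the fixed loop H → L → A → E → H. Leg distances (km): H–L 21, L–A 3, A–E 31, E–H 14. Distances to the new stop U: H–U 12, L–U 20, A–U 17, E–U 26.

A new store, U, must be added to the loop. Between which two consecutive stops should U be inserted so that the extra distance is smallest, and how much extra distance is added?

Insertion cost between consecutive stops i–j is d(i,U) + d(U,j) − d(i,j):
  between H and L: 12 + 20 − 21 = 11
  between L and A: 20 + 17 − 3 = 34
  between A and E: 17 + 26 − 31 = 12
  between E and H: 26 + 12 − 14 = 24
Cheapest insertion is between H and L, adding 11.
New total = 69 + 11 = 80.

Adding 11 km by placing U on the H–L leg.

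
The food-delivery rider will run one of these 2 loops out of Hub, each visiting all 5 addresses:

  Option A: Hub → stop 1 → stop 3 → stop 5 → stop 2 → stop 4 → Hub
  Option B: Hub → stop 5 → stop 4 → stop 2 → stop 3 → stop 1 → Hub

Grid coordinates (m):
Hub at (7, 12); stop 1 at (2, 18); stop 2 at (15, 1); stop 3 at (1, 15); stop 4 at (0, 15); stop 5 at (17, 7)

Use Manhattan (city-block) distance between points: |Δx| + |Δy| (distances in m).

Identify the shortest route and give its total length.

86 m — Option A is the shortest.

Option A: 11 + 4 + 24 + 8 + 29 + 10 = 86
Option B: 15 + 25 + 29 + 28 + 4 + 11 = 112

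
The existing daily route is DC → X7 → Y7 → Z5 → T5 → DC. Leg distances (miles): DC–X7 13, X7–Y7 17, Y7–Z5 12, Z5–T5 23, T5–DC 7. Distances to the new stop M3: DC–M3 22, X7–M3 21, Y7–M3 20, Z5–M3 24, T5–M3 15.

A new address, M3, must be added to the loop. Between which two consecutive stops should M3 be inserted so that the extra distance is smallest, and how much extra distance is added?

Adding 16 miles by placing M3 on the Z5–T5 leg.

Insertion cost between consecutive stops i–j is d(i,M3) + d(M3,j) − d(i,j):
  between DC and X7: 22 + 21 − 13 = 30
  between X7 and Y7: 21 + 20 − 17 = 24
  between Y7 and Z5: 20 + 24 − 12 = 32
  between Z5 and T5: 24 + 15 − 23 = 16
  between T5 and DC: 15 + 22 − 7 = 30
Cheapest insertion is between Z5 and T5, adding 16.
New total = 72 + 16 = 88.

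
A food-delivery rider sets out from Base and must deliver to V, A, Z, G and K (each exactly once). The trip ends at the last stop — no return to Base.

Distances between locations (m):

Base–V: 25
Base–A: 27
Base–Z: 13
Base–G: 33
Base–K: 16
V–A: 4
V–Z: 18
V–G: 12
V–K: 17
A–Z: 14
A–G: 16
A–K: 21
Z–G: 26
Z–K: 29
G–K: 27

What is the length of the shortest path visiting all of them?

There are 5! = 120 possible orderings.
Base→V→A→Z→G→K: 25+4+14+26+27 = 96
Base→V→A→Z→K→G: 25+4+14+29+27 = 99
Base→V→A→G→Z→K: 25+4+16+26+29 = 100
Base→V→A→G→K→Z: 25+4+16+27+29 = 101
Base→V→A→K→Z→G: 25+4+21+29+26 = 105
Base→V→A→K→G→Z: 25+4+21+27+26 = 103
Base→V→Z→A→G→K: 25+18+14+16+27 = 100
Base→V→Z→A→K→G: 25+18+14+21+27 = 105
Base→V→Z→G→A→K: 25+18+26+16+21 = 106
Base→V→Z→G→K→A: 25+18+26+27+21 = 117
Base→V→Z→K→A→G: 25+18+29+21+16 = 109
Base→V→Z→K→G→A: 25+18+29+27+16 = 115
Base→V→G→A→Z→K: 25+12+16+14+29 = 96
Base→V→G→A→K→Z: 25+12+16+21+29 = 103
… (106 more)
Base→Z→A→V→G→K: 13+14+4+12+27 = 70  ← best
The minimum is 70.
One shortest path: Base → Z → A → V → G → K.

Shortest open route: 70 m.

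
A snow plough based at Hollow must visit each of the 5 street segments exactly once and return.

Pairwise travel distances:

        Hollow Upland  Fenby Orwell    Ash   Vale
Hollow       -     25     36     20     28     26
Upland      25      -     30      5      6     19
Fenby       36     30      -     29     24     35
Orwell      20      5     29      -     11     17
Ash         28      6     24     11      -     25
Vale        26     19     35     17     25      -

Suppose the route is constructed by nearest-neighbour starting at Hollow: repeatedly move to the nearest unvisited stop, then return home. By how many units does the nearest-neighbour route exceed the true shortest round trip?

Excess over optimum: 2.

Hollow: Orwell=20, Upland=25, Vale=26, Ash=28, Fenby=36 ⇒ Orwell
Orwell: Upland=5, Ash=11, Vale=17, Fenby=29 ⇒ Upland
Upland: Ash=6, Vale=19, Fenby=30 ⇒ Ash
Ash: Fenby=24, Vale=25 ⇒ Fenby
Fenby: Vale=35 ⇒ Vale
NN route Hollow → Orwell → Upland → Ash → Fenby → Vale → Hollow costs 116.
Optimal: Hollow → Fenby → Ash → Upland → Orwell → Vale → Hollow costs 114 (by enumerating all 60 distinct tours).
Excess = 116 − 114 = 2.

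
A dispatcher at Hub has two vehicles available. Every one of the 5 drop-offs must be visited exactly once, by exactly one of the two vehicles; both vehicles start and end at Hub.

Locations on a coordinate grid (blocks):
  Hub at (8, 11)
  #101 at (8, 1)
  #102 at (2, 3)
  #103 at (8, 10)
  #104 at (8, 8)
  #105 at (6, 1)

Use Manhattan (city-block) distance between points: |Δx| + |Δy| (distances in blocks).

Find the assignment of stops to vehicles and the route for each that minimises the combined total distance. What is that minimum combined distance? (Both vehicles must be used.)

Minimum combined distance: 34 blocks.

Try each way of splitting the stops between the two vehicles (each non-empty) and, for each split, find the best tour for each vehicle:
  {#101} + {#102, #103, #104, #105}: 20 + 32 = 52
  {#102} + {#101, #103, #104, #105}: 28 + 24 = 52
  {#101, #102} + {#103, #104, #105}: 32 + 24 = 56
  {#103} + {#101, #102, #104, #105}: 2 + 32 = 34
  {#101, #103} + {#102, #104, #105}: 20 + 32 = 52
  {#102, #103} + {#101, #104, #105}: 28 + 24 = 52
  … (15 splits in total)
Best: vehicle 1 Hub → #103 → Hub = 2; vehicle 2 Hub → #101 → #105 → #102 → #104 → Hub = 32; combined 34.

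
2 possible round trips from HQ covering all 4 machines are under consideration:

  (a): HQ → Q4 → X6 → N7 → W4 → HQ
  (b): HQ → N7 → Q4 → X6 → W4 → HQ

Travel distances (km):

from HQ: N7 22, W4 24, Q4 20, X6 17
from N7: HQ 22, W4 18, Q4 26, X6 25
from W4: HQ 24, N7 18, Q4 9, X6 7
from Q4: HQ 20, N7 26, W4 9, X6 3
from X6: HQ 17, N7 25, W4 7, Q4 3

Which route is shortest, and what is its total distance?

82 km — (b) is the shortest.

(a): 20 + 3 + 25 + 18 + 24 = 90
(b): 22 + 26 + 3 + 7 + 24 = 82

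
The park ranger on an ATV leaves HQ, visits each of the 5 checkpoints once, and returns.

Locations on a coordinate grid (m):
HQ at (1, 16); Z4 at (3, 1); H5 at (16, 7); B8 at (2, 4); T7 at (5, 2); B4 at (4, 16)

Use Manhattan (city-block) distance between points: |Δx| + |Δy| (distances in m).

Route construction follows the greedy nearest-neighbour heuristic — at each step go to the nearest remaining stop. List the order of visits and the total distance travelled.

64 m along HQ → B4 → B8 → Z4 → T7 → H5 → HQ.

HQ → [B4:3 / B8:13 / Z4:17 / T7:18 / H5:24] → B4 (3)
B4 → [B8:14 / T7:15 / Z4:16 / H5:21] → B8 (14)
B8 → [Z4:4 / T7:5 / H5:17] → Z4 (4)
Z4 → [T7:3 / H5:19] → T7 (3)
T7 → [H5:16] → H5 (16)
Return H5→HQ: 24.
Total = 3 + 14 + 4 + 3 + 16 + 24 = 64.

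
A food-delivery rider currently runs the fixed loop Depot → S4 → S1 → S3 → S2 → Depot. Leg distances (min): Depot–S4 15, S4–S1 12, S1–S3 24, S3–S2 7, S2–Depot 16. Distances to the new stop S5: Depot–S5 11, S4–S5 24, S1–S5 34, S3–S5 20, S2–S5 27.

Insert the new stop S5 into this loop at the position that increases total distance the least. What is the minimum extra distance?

Adding 20 min by placing S5 on the Depot–S4 leg.

Insertion cost between consecutive stops i–j is d(i,S5) + d(S5,j) − d(i,j):
  between Depot and S4: 11 + 24 − 15 = 20
  between S4 and S1: 24 + 34 − 12 = 46
  between S1 and S3: 34 + 20 − 24 = 30
  between S3 and S2: 20 + 27 − 7 = 40
  between S2 and Depot: 27 + 11 − 16 = 22
Cheapest insertion is between Depot and S4, adding 20.
New total = 74 + 20 = 94.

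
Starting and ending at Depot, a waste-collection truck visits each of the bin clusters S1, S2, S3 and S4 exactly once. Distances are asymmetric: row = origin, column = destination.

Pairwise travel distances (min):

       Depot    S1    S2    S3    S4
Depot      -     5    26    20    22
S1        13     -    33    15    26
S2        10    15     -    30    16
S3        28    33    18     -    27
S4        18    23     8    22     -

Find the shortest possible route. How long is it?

Shortest round trip = 65 min.

Depot→S1→S2→S3→S4→Depot: 5+33+30+27+18 = 113
Depot→S1→S2→S4→S3→Depot: 5+33+16+22+28 = 104
Depot→S1→S3→S2→S4→Depot: 5+15+18+16+18 = 72
Depot→S1→S3→S4→S2→Depot: 5+15+27+8+10 = 65
Depot→S1→S4→S2→S3→Depot: 5+26+8+30+28 = 97
Depot→S1→S4→S3→S2→Depot: 5+26+22+18+10 = 81
Depot→S2→S1→S3→S4→Depot: 26+15+15+27+18 = 101
Depot→S2→S1→S4→S3→Depot: 26+15+26+22+28 = 117
Depot→S2→S3→S1→S4→Depot: 26+30+33+26+18 = 133
Depot→S2→S3→S4→S1→Depot: 26+30+27+23+13 = 119
Depot→S2→S4→S1→S3→Depot: 26+16+23+15+28 = 108
Depot→S2→S4→S3→S1→Depot: 26+16+22+33+13 = 110
Depot→S3→S1→S2→S4→Depot: 20+33+33+16+18 = 120
Depot→S3→S1→S4→S2→Depot: 20+33+26+8+10 = 97
… (10 more)
The minimum is 65.
One optimal route: Depot → S1 → S3 → S4 → S2 → Depot.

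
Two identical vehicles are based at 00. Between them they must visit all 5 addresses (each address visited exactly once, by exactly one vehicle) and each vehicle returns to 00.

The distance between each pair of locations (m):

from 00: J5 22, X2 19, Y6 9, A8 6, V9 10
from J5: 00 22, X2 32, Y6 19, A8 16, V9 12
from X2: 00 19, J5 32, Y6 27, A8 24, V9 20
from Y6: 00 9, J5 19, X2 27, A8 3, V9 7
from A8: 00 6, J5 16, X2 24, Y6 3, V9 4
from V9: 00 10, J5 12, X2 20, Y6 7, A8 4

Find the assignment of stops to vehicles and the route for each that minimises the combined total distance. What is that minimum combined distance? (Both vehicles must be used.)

Minimum combined distance: 88 m.

Try each way of splitting the stops between the two vehicles (each non-empty) and, for each split, find the best tour for each vehicle:
  {J5} + {X2, Y6, A8, V9}: 44 + 55 = 99
  {X2} + {J5, Y6, A8, V9}: 38 + 50 = 88
  {J5, X2} + {Y6, A8, V9}: 73 + 26 = 99
  {Y6} + {J5, X2, A8, V9}: 18 + 73 = 91
  {J5, Y6} + {X2, A8, V9}: 50 + 49 = 99
  {X2, Y6} + {J5, A8, V9}: 55 + 44 = 99
  … (15 splits in total)
Best: vehicle 1 00 → X2 → 00 = 38; vehicle 2 00 → J5 → V9 → Y6 → A8 → 00 = 50; combined 88.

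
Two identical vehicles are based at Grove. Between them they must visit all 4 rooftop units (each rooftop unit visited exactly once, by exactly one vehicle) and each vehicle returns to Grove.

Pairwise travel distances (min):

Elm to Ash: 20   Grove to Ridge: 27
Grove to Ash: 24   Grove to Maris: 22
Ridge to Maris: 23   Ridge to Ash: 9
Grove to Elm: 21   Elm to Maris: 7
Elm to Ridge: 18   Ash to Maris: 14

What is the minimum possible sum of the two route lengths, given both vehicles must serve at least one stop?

110 min — the smallest possible combined total.

Try each way of splitting the stops between the two vehicles (each non-empty) and, for each split, find the best tour for each vehicle:
  {Elm} + {Ridge, Ash, Maris}: 42 + 72 = 114
  {Ridge} + {Elm, Ash, Maris}: 54 + 66 = 120
  {Elm, Ridge} + {Ash, Maris}: 66 + 60 = 126
  {Ash} + {Elm, Ridge, Maris}: 48 + 74 = 122
  {Elm, Ash} + {Ridge, Maris}: 65 + 72 = 137
  {Ridge, Ash} + {Elm, Maris}: 60 + 50 = 110
  … (7 splits in total)
Best: vehicle 1 Grove → Ridge → Ash → Grove = 60; vehicle 2 Grove → Elm → Maris → Grove = 50; combined 110.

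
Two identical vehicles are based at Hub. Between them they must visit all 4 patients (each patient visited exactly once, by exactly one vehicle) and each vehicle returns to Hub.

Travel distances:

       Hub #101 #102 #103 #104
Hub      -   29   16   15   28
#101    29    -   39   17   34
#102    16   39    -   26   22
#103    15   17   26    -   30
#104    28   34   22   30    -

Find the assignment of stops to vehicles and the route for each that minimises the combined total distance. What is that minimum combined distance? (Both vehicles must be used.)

Minimum combined distance: 126.

There are 2^3 − 1 = 7 ways to divide the 4 stops into two non-empty groups. For each, the best each vehicle can do is its own shortest tour through its group:
  {#101} + {#102, #103, #104}: 58 + 83 = 141
  {#102} + {#101, #103, #104}: 32 + 94 = 126
  {#101, #102} + {#103, #104}: 84 + 73 = 157
  {#103} + {#101, #102, #104}: 30 + 101 = 131
  {#101, #103} + {#102, #104}: 61 + 66 = 127
  {#102, #103} + {#101, #104}: 57 + 91 = 148
  … (7 splits in total)
Best: vehicle 1 Hub → #102 → Hub = 32; vehicle 2 Hub → #103 → #101 → #104 → Hub = 94; combined 126.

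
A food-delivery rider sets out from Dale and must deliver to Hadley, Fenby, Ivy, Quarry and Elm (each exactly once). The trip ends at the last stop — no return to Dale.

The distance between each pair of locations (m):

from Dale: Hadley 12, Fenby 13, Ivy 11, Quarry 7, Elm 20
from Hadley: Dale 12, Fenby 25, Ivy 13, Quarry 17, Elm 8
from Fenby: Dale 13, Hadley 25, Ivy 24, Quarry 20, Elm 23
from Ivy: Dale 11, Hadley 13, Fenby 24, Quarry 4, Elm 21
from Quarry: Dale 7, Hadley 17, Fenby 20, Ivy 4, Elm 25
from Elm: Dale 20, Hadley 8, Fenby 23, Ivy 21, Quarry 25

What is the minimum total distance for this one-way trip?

Shortest open route: 55 m.

There are 5! = 120 possible orderings.
Dale→Hadley→Fenby→Ivy→Quarry→Elm: 12+25+24+4+25 = 90
Dale→Hadley→Fenby→Ivy→Elm→Quarry: 12+25+24+21+25 = 107
Dale→Hadley→Fenby→Quarry→Ivy→Elm: 12+25+20+4+21 = 82
Dale→Hadley→Fenby→Quarry→Elm→Ivy: 12+25+20+25+21 = 103
Dale→Hadley→Fenby→Elm→Ivy→Quarry: 12+25+23+21+4 = 85
Dale→Hadley→Fenby→Elm→Quarry→Ivy: 12+25+23+25+4 = 89
Dale→Hadley→Ivy→Fenby→Quarry→Elm: 12+13+24+20+25 = 94
Dale→Hadley→Ivy→Fenby→Elm→Quarry: 12+13+24+23+25 = 97
Dale→Hadley→Ivy→Quarry→Fenby→Elm: 12+13+4+20+23 = 72
Dale→Hadley→Ivy→Quarry→Elm→Fenby: 12+13+4+25+23 = 77
Dale→Hadley→Ivy→Elm→Fenby→Quarry: 12+13+21+23+20 = 89
Dale→Hadley→Ivy→Elm→Quarry→Fenby: 12+13+21+25+20 = 91
Dale→Hadley→Quarry→Fenby→Ivy→Elm: 12+17+20+24+21 = 94
Dale→Hadley→Quarry→Fenby→Elm→Ivy: 12+17+20+23+21 = 93
… (106 more)
Dale→Quarry→Ivy→Hadley→Elm→Fenby: 7+4+13+8+23 = 55  ← best
The minimum is 55.
One shortest path: Dale → Quarry → Ivy → Hadley → Elm → Fenby.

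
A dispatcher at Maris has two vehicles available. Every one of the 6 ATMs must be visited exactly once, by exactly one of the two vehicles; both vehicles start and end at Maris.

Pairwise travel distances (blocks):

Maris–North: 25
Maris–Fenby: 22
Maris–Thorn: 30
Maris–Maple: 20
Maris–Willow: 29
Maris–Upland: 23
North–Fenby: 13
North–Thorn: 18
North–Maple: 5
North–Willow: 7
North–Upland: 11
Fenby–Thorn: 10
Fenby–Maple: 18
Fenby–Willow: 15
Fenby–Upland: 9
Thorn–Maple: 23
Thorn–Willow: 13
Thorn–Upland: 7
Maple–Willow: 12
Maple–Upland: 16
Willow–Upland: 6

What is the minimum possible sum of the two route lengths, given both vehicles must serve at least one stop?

There are 2^5 − 1 = 31 ways to divide the 6 stops into two non-empty groups. For each, the best each vehicle can do is its own shortest tour through its group:
  {North} + {Fenby, Thorn, Maple, Willow, Upland}: 50 + 77 = 127
  {Fenby} + {North, Thorn, Maple, Willow, Upland}: 44 + 75 = 119
  {North, Fenby} + {Thorn, Maple, Willow, Upland}: 60 + 75 = 135
  {Thorn} + {North, Fenby, Maple, Willow, Upland}: 60 + 69 = 129
  {North, Thorn} + {Fenby, Maple, Willow, Upland}: 73 + 69 = 142
  {Fenby, Thorn} + {North, Maple, Willow, Upland}: 62 + 61 = 123
  … (31 splits in total)
  {Maple} + {North, Fenby, Thorn, Willow, Upland}: 40 + 77 = 117  ← best
Best: vehicle 1 Maris → Maple → Maris = 40; vehicle 2 Maris → North → Willow → Upland → Thorn → Fenby → Maris = 77; combined 117.

Minimum combined distance: 117 blocks.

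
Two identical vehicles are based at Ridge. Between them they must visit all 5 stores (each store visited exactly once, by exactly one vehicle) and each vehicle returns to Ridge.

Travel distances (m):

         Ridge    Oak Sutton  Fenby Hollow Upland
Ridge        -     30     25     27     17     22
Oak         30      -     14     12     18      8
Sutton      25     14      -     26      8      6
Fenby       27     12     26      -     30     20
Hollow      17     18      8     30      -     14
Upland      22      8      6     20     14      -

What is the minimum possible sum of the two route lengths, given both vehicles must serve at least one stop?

Minimum combined distance: 112 m.

Check every non-empty split of the stops between the two vehicles; for each half take its own optimal tour:
  {Oak} + {Sutton, Fenby, Hollow, Upland}: 60 + 78 = 138
  {Sutton} + {Oak, Fenby, Hollow, Upland}: 50 + 78 = 128
  {Oak, Sutton} + {Fenby, Hollow, Upland}: 69 + 78 = 147
  {Fenby} + {Oak, Sutton, Hollow, Upland}: 54 + 69 = 123
  {Oak, Fenby} + {Sutton, Hollow, Upland}: 69 + 53 = 122
  {Sutton, Fenby} + {Oak, Hollow, Upland}: 78 + 65 = 143
  … (15 splits in total)
  {Hollow} + {Oak, Sutton, Fenby, Upland}: 34 + 78 = 112  ← best
Best: vehicle 1 Ridge → Hollow → Ridge = 34; vehicle 2 Ridge → Sutton → Upland → Oak → Fenby → Ridge = 78; combined 112.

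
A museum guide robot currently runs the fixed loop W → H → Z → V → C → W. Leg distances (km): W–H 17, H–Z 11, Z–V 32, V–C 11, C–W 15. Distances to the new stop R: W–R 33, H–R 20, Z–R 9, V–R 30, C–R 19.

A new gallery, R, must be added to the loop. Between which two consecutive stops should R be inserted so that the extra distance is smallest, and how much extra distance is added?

Minimum extra distance: 7 km, inserting R between Z and V.

Insertion cost between consecutive stops i–j is d(i,R) + d(R,j) − d(i,j):
  between W and H: 33 + 20 − 17 = 36
  between H and Z: 20 + 9 − 11 = 18
  between Z and V: 9 + 30 − 32 = 7
  between V and C: 30 + 19 − 11 = 38
  between C and W: 19 + 33 − 15 = 37
Cheapest insertion is between Z and V, adding 7.
New total = 86 + 7 = 93.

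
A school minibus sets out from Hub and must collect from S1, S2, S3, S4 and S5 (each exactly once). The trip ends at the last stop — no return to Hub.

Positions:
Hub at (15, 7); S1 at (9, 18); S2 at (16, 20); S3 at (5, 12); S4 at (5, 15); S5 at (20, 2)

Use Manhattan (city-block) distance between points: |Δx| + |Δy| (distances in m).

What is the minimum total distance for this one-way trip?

There are 5! = 120 possible orderings.
Hub → S1 → S2 → S3 → S4 → S5: 17+9+19+3+28 = 76
Hub → S1 → S2 → S3 → S5 → S4: 17+9+19+25+28 = 98
Hub → S1 → S2 → S4 → S3 → S5: 17+9+16+3+25 = 70
Hub → S1 → S2 → S4 → S5 → S3: 17+9+16+28+25 = 95
Hub → S1 → S2 → S5 → S3 → S4: 17+9+22+25+3 = 76
Hub → S1 → S2 → S5 → S4 → S3: 17+9+22+28+3 = 79
Hub → S1 → S3 → S2 → S4 → S5: 17+10+19+16+28 = 90
Hub → S1 → S3 → S2 → S5 → S4: 17+10+19+22+28 = 96
Hub → S1 → S3 → S4 → S2 → S5: 17+10+3+16+22 = 68
Hub → S1 → S3 → S4 → S5 → S2: 17+10+3+28+22 = 80
Hub → S1 → S3 → S5 → S2 → S4: 17+10+25+22+16 = 90
Hub → S1 → S3 → S5 → S4 → S2: 17+10+25+28+16 = 96
Hub → S1 → S4 → S2 → S3 → S5: 17+7+16+19+25 = 84
Hub → S1 → S4 → S2 → S5 → S3: 17+7+16+22+25 = 87
… (106 more)
Hub → S5 → S2 → S1 → S4 → S3: 10+22+9+7+3 = 51  ← best
The minimum is 51.
One shortest path: Hub → S5 → S2 → S1 → S4 → S3.

51 m — the minimum one-way total.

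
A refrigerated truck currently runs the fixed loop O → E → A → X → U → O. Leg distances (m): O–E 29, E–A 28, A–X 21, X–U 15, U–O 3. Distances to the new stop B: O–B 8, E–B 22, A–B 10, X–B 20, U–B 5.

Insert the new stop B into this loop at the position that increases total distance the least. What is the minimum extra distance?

Insertion cost between consecutive stops i–j is d(i,B) + d(B,j) − d(i,j):
  between O and E: 8 + 22 − 29 = 1
  between E and A: 22 + 10 − 28 = 4
  between A and X: 10 + 20 − 21 = 9
  between X and U: 20 + 5 − 15 = 10
  between U and O: 5 + 8 − 3 = 10
Cheapest insertion is between O and E, adding 1.
New total = 96 + 1 = 97.

Adding 1 m by placing B on the O–E leg.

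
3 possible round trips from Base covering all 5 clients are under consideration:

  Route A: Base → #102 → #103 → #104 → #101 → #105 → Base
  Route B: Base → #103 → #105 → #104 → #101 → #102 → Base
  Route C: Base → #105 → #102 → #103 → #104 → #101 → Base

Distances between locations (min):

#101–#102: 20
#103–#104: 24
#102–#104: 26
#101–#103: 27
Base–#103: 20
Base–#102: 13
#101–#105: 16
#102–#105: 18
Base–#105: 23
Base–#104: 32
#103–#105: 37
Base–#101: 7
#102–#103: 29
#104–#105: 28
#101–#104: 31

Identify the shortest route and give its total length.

Route A: 13 + 29 + 24 + 31 + 16 + 23 = 136
Route B: 20 + 37 + 28 + 31 + 20 + 13 = 149
Route C: 23 + 18 + 29 + 24 + 31 + 7 = 132

Shortest is Route C, total 132 min.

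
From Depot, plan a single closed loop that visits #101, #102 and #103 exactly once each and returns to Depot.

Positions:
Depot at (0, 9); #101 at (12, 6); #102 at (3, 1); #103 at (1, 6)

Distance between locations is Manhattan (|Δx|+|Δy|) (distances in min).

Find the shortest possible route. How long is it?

Minimum total distance: 40 min.

There are 3 distinct closed tours to check (reversals are equivalent).
Depot - #101 - #102 - #103 - Depot: 15+14+7+4 = 40
Depot - #101 - #103 - #102 - Depot: 15+11+7+11 = 44
Depot - #102 - #101 - #103 - Depot: 11+14+11+4 = 40
The minimum is 40.
One optimal route: Depot → #101 → #102 → #103 → Depot (or its reverse).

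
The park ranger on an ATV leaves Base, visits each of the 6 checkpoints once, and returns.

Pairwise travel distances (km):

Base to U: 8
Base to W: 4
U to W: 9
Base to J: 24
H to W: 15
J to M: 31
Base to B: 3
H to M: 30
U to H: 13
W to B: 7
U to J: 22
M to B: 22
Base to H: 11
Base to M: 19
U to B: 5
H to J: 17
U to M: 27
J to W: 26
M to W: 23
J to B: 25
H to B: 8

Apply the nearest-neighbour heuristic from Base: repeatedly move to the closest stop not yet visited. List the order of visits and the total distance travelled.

Base → [B:3 / W:4 / U:8 / H:11 / M:19 / J:24] → B (3)
B → [U:5 / W:7 / H:8 / M:22 / J:25] → U (5)
U → [W:9 / H:13 / J:22 / M:27] → W (9)
W → [H:15 / M:23 / J:26] → H (15)
H → [J:17 / M:30] → J (17)
J → [M:31] → M (31)
Return M→Base: 19.
Total = 3 + 5 + 9 + 15 + 17 + 31 + 19 = 99.

Nearest-neighbour total = 99 km; route Base → B → U → W → H → J → M → Base.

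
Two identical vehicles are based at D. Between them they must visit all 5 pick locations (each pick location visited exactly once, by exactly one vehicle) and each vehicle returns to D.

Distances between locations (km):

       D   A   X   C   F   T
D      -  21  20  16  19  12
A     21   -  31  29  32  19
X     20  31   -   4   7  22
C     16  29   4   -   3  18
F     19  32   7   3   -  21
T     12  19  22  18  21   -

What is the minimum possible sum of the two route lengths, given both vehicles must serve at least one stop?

98 km — the smallest possible combined total.

Check every non-empty split of the stops between the two vehicles; for each half take its own optimal tour:
  {A} + {X, C, F, T}: 42 + 60 = 102
  {X} + {A, C, F, T}: 40 + 80 = 120
  {A, X} + {C, F, T}: 72 + 52 = 124
  {C} + {A, X, F, T}: 32 + 88 = 120
  {A, C} + {X, F, T}: 66 + 60 = 126
  {X, C} + {A, F, T}: 40 + 80 = 120
  … (15 splits in total)
  {X, C, F} + {A, T}: 46 + 52 = 98  ← best
Best: vehicle 1 D → X → C → F → D = 46; vehicle 2 D → A → T → D = 52; combined 98.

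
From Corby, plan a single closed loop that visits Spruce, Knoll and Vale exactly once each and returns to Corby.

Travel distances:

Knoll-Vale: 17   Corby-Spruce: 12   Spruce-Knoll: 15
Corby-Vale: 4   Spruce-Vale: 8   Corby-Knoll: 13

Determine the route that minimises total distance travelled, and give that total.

Minimum total distance: 40.

There are 3 distinct closed tours to check (reversals are equivalent).
Corby - Spruce - Knoll - Vale - Corby: 12+15+17+4 = 48
Corby - Spruce - Vale - Knoll - Corby: 12+8+17+13 = 50
Corby - Knoll - Spruce - Vale - Corby: 13+15+8+4 = 40
The minimum is 40.
One optimal route: Corby → Knoll → Spruce → Vale → Corby (or its reverse).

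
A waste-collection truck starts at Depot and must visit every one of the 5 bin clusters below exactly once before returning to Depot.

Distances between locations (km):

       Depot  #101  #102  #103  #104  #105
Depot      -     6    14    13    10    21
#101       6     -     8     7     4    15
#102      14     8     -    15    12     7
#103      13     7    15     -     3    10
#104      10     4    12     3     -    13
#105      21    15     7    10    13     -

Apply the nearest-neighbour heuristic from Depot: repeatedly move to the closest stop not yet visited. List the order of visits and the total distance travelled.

Total distance 44 km via the nearest-neighbour route Depot → #101 → #104 → #103 → #105 → #102 → Depot.

From Depot: distances to unvisited — #101=6, #104=10, #103=13, #102=14, #105=21. Nearest is #101 (6).
From #101: distances to unvisited — #104=4, #103=7, #102=8, #105=15. Nearest is #104 (4).
From #104: distances to unvisited — #103=3, #102=12, #105=13. Nearest is #103 (3).
From #103: distances to unvisited — #105=10, #102=15. Nearest is #105 (10).
From #105: distances to unvisited — #102=7. Nearest is #102 (7).
Return #102→Depot: 14.
Total = 6 + 4 + 3 + 10 + 7 + 14 = 44.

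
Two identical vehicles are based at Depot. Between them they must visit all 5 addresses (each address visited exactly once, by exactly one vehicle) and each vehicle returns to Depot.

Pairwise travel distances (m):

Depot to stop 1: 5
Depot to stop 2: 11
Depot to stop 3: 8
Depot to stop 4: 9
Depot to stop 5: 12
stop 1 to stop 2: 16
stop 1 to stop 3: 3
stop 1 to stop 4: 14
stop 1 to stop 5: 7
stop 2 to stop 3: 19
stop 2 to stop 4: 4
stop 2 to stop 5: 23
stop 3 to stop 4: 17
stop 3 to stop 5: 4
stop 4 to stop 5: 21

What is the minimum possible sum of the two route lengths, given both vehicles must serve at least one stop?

There are 2^4 − 1 = 15 ways to divide the 5 stops into two non-empty groups. For each, the best each vehicle can do is its own shortest tour through its group:
  {stop 1} + {stop 2, stop 3, stop 4, stop 5}: 10 + 48 = 58
  {stop 2} + {stop 1, stop 3, stop 4, stop 5}: 22 + 42 = 64
  {stop 1, stop 2} + {stop 3, stop 4, stop 5}: 32 + 42 = 74
  {stop 3} + {stop 1, stop 2, stop 4, stop 5}: 16 + 48 = 64
  {stop 1, stop 3} + {stop 2, stop 4, stop 5}: 16 + 48 = 64
  {stop 2, stop 3} + {stop 1, stop 4, stop 5}: 38 + 42 = 80
  … (15 splits in total)
  {stop 2, stop 4} + {stop 1, stop 3, stop 5}: 24 + 24 = 48  ← best
Best: vehicle 1 Depot → stop 2 → stop 4 → Depot = 24; vehicle 2 Depot → stop 1 → stop 3 → stop 5 → Depot = 24; combined 48.

Minimum combined distance: 48 m.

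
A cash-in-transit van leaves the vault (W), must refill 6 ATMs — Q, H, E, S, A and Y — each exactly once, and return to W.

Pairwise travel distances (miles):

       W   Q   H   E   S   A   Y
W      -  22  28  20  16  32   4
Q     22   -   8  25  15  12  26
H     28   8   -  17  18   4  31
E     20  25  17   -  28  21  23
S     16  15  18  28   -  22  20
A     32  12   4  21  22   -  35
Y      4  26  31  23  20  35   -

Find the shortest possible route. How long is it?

There are 360 distinct closed tours to check (reversals are equivalent).
W - Q - H - E - S - A - Y - W: 22+8+17+28+22+35+4 = 136
W - Q - H - E - S - Y - A - W: 22+8+17+28+20+35+32 = 162
W - Q - H - E - A - S - Y - W: 22+8+17+21+22+20+4 = 114
W - Q - H - E - A - Y - S - W: 22+8+17+21+35+20+16 = 139
W - Q - H - E - Y - S - A - W: 22+8+17+23+20+22+32 = 144
W - Q - H - E - Y - A - S - W: 22+8+17+23+35+22+16 = 143
W - Q - H - S - E - A - Y - W: 22+8+18+28+21+35+4 = 136
W - Q - H - S - E - Y - A - W: 22+8+18+28+23+35+32 = 166
… (352 more)
W - S - Q - H - A - E - Y - W: 16+15+8+4+21+23+4 = 91  ← best
The minimum is 91.
One optimal route: W → S → Q → H → A → E → Y → W (or its reverse).

Minimum total distance: 91 miles.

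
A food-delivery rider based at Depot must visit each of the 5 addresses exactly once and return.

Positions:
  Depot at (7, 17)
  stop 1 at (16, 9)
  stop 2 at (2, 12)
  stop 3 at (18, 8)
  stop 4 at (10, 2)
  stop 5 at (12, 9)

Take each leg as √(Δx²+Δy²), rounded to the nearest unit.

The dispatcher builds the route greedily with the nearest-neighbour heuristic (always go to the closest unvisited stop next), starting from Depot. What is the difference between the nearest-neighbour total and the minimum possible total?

Depot: stop 2=7, stop 5=9, stop 1=12, stop 3=14, stop 4=15 ⇒ stop 2
stop 2: stop 5=10, stop 4=13, stop 1=14, stop 3=16 ⇒ stop 5
stop 5: stop 1=4, stop 3=6, stop 4=7 ⇒ stop 1
stop 1: stop 3=2, stop 4=9 ⇒ stop 3
stop 3: stop 4=10 ⇒ stop 4
NN route Depot → stop 2 → stop 5 → stop 1 → stop 3 → stop 4 → Depot costs 48.
Optimal: Depot → stop 2 → stop 4 → stop 3 → stop 1 → stop 5 → Depot costs 45 (by enumerating all 60 distinct tours).
Excess = 48 − 45 = 3.

Excess over optimum: 3.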